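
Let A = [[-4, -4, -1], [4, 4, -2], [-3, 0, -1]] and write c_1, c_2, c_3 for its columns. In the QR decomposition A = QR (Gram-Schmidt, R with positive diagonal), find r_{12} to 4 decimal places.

c_1 = (-4, 4, -3); ‖c_1‖ = 6.4031, so q_1 = (-0.6247, 0.6247, -0.4685).
r_{12} = q_1·c_2 = 4.9976.

r_{12} = 4.9976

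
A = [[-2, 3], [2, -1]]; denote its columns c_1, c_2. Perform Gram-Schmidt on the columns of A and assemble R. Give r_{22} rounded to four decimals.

r_{22} = 1.4142

c_1 = (-2, 2); ‖c_1‖ = 2.8284, so q_1 = (-0.7071, 0.7071).
q_1·c_2 = (-0.7071)·3 + 0.7071·(-1) = -2.8284.
u_2 = c_2 + 2.8284·q_1 = (1.0000, 1.0000).
r_{22} = ‖u_2‖ = 1.4142.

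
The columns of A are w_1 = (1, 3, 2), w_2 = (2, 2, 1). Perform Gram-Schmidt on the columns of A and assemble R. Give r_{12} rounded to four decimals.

r_{12} = 2.6726

w_1 = (1, 3, 2); ‖w_1‖ = 3.7417, so q_1 = (0.2673, 0.8018, 0.5345).
r_{12} = q_1·w_2 = 2.6726.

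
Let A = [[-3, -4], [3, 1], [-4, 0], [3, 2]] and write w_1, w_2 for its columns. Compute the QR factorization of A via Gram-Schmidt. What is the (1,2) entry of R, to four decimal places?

q_1 = w_1/‖w_1‖ = (-3, 3, -4, 3)/6.5574 = (-0.4575, 0.4575, -0.6100, 0.4575).
r_{12} = q_1·w_2 = 3.2025.

r_{12} = 3.2025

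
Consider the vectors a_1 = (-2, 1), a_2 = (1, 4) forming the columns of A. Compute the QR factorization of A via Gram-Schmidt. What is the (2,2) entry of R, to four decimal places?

e_1 = a_1/‖a_1‖ = (-2, 1)/2.2361 = (-0.8944, 0.4472).
r_{12} = e_1·a_2 = 0.8944.
u_2 = a_2 − 0.8944·e_1 = (1.8000, 3.6000).
r_{22} = ‖u_2‖ = 4.0249.

r_{22} = 4.0249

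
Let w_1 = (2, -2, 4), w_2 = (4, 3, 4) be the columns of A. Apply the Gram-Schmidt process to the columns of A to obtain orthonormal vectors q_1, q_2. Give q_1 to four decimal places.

q_1 = (0.4082, -0.4082, 0.8165)

w_1 = (2, -2, 4); ‖w_1‖ = 4.8990, so q_1 = (0.4082, -0.4082, 0.8165).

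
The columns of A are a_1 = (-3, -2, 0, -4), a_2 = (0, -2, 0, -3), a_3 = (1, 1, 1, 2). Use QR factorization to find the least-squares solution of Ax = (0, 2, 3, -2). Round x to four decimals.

x = (1.0902, 0.4918, 2.7295)

q_1 = a_1/‖a_1‖ = (-3, -2, 0, -4)/5.3852 = (-0.5571, -0.3714, 0.0000, -0.7428).
r_{12} = q_1·a_2 = 2.9711.
u_2 = a_2 − 2.9711·q_1 = (1.6552, -0.8966, 0.0000, -0.7931).
‖u_2‖ = 2.0426, so q_2 = (0.8103, -0.4389, 0.0000, -0.3883).
r_{13} = q_1·a_3 = -2.4140; r_{23} = q_2·a_3 = -0.4052.
u_3 = a_3 + 2.4140·q_1 + 0.4052·q_2 = (-0.0165, -0.0744, 1.0000, 0.0496).
‖u_3‖ = 1.0041, so q_3 = (-0.0165, -0.0741, 0.9959, 0.0494).
Qᵀb = (0.7428, -0.1013, 2.7408).
Back-substitute: x_3 = 2.7408/1.0041 = 2.7295.
x_2 = (-0.1013 + 0.4052·2.7295)/2.0426 = 0.4918.
x_1 = (0.7428 − 2.9711·0.4918 + 2.4140·2.7295)/5.3852 = 1.0902.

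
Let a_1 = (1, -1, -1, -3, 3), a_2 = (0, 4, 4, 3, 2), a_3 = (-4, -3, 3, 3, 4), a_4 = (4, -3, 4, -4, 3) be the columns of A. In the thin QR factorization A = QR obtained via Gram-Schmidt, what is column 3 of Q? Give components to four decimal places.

q_3 = (-0.5784, -0.6248, 0.2069, 0.3129, 0.3664)

q_1 = a_1/‖a_1‖ = (1, -1, -1, -3, 3)/4.5826 = (0.2182, -0.2182, -0.2182, -0.6547, 0.6547).
r_{12} = q_1·a_2 = -2.4004.
u_2 = a_2 + 2.4004·q_1 = (0.5238, 3.4762, 3.4762, 1.4286, 3.5714).
‖u_2‖ = 6.2640, so q_2 = (0.0836, 0.5549, 0.5549, 0.2281, 0.5701).
r_{13} = q_1·a_3 = -0.2182; r_{23} = q_2·a_3 = 2.6303.
u_3 = a_3 + 0.2182·q_1 − 2.6303·q_2 = (-4.1723, -4.5073, 1.4927, 2.2573, 2.6432).
‖u_3‖ = 7.2135, so q_3 = (-0.5784, -0.6248, 0.2069, 0.3129, 0.3664).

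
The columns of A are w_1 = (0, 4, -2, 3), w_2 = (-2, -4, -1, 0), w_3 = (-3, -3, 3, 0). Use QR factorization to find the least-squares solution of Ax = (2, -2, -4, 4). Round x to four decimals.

x = (0.5485, 1.3311, -0.8183)

w_1 = (0, 4, -2, 3); ‖w_1‖ = 5.3852, so e_1 = (0.0000, 0.7428, -0.3714, 0.5571).
e_1·w_2 = 0.0000·(-2) + 0.7428·(-4) + (-0.3714)·(-1) + 0.5571·0 = -2.5997.
u_2 = w_2 + 2.5997·e_1 = (-2.0000, -2.0690, -1.9655, 1.4483).
‖u_2‖ = 3.7738, so e_2 = (-0.5300, -0.5482, -0.5208, 0.3838).
e_1·w_3 = 0.0000·(-3) + 0.7428·(-3) + (-0.3714)·3 + 0.5571·0 = -3.3425; e_2·w_3 = (-0.5300)·(-3) + (-0.5482)·(-3) + (-0.5208)·3 + 0.3838·0 = 1.6722.
u_3 = w_3 + 3.3425·e_1 − 1.6722·e_2 = (-2.1138, 0.3995, 2.6295, 1.2203).
‖u_3‖ = 3.6099, so e_3 = (-0.5856, 0.1107, 0.7284, 0.3381).
Qᵀb = (2.2283, 3.6550, -2.9539).
Back-substitute: x_3 = -2.9539/3.6099 = -0.8183.
x_2 = (3.6550 − 1.6722·(-0.8183))/3.7738 = 1.3311.
x_1 = (2.2283 + 2.5997·1.3311 + 3.3425·(-0.8183))/5.3852 = 0.5485.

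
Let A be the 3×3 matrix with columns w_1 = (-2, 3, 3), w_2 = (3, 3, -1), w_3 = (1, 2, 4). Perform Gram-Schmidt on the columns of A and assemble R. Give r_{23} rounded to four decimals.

w_1 = (-2, 3, 3); ‖w_1‖ = 4.6904, so e_1 = (-0.4264, 0.6396, 0.6396).
e_1·w_2 = (-0.4264)·3 + 0.6396·3 + 0.6396·(-1) = 0.0000.
u_2 = w_2 − 0.0000·e_1 = (3.0000, 3.0000, -1.0000).
‖u_2‖ = 4.3589, so e_2 = (0.6882, 0.6882, -0.2294).
r_{23} = e_2·w_3 = 1.1471.

r_{23} = 1.1471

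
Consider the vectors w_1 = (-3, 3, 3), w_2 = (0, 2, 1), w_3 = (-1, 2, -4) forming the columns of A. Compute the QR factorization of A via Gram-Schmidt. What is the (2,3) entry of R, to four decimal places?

w_1 = (-3, 3, 3); ‖w_1‖ = 5.1962, so q_1 = (-0.5774, 0.5774, 0.5774).
q_1·w_2 = (-0.5774)·0 + 0.5774·2 + 0.5774·1 = 1.7321.
u_2 = w_2 − 1.7321·q_1 = (1.0000, 1.0000, 0.0000).
‖u_2‖ = 1.4142, so q_2 = (0.7071, 0.7071, 0.0000).
r_{23} = q_2·w_3 = 0.7071.

r_{23} = 0.7071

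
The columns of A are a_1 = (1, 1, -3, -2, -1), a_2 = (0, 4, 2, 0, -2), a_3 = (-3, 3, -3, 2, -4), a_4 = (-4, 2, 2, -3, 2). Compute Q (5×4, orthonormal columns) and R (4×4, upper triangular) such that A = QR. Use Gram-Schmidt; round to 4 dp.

a_1 = (1, 1, -3, -2, -1); ‖a_1‖ = 4.0000, so q_1 = (0.2500, 0.2500, -0.7500, -0.5000, -0.2500).
q_1·a_2 = 0.2500·0 + 0.2500·4 + (-0.7500)·2 + (-0.5000)·0 + (-0.2500)·(-2) = 0.0000.
u_2 = a_2 + 0.0000·q_1 = (0.0000, 4.0000, 2.0000, 0.0000, -2.0000).
‖u_2‖ = 4.8990, so q_2 = (0.0000, 0.8165, 0.4082, 0.0000, -0.4082).
q_1·a_3 = 0.2500·(-3) + 0.2500·3 + (-0.7500)·(-3) + (-0.5000)·2 + (-0.2500)·(-4) = 2.2500; q_2·a_3 = 0.0000·(-3) + 0.8165·3 + 0.4082·(-3) + 0.0000·2 + (-0.4082)·(-4) = 2.8577.
u_3 = a_3 − 2.2500·q_1 − 2.8577·q_2 = (-3.5625, 0.1042, -2.4792, 3.1250, -2.2708).
‖u_3‖ = 5.8113, so q_3 = (-0.6130, 0.0179, -0.4266, 0.5377, -0.3908).
q_1·a_4 = 0.2500·(-4) + 0.2500·2 + (-0.7500)·2 + (-0.5000)·(-3) + (-0.2500)·2 = -1.0000; q_2·a_4 = 0.0000·(-4) + 0.8165·2 + 0.4082·2 + 0.0000·(-3) + (-0.4082)·2 = 1.6330; q_3·a_4 = (-0.6130)·(-4) + 0.0179·2 + (-0.4266)·2 + 0.5377·(-3) + (-0.3908)·2 = -0.7600.
u_4 = a_4 + 1.0000·q_1 − 1.6330·q_2 + 0.7600·q_3 = (-4.2159, 0.9303, 0.2591, -3.0913, 2.1197).
‖u_4‖ = 5.7233, so q_4 = (-0.7366, 0.1625, 0.0453, -0.5401, 0.3704).

Q = [[0.2500, 0.0000, -0.6130, -0.7366], [0.2500, 0.8165, 0.0179, 0.1625], [-0.7500, 0.4082, -0.4266, 0.0453], [-0.5000, 0.0000, 0.5377, -0.5401], [-0.2500, -0.4082, -0.3908, 0.3704]], R = [[4.0000, 0.0000, 2.2500, -1.0000], [0.0000, 4.8990, 2.8577, 1.6330], [0.0000, 0.0000, 5.8113, -0.7600], [0.0000, 0.0000, 0.0000, 5.7233]]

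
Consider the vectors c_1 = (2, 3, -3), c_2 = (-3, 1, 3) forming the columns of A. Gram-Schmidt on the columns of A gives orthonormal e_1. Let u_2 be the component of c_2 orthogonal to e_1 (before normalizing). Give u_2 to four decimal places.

c_1 = (2, 3, -3); ‖c_1‖ = 4.6904, so e_1 = (0.4264, 0.6396, -0.6396).
e_1·c_2 = 0.4264·(-3) + 0.6396·1 + (-0.6396)·3 = -2.5584.
u_2 = c_2 + 2.5584·e_1 = (-1.9091, 2.6364, 1.3636).

u_2 = (-1.9091, 2.6364, 1.3636)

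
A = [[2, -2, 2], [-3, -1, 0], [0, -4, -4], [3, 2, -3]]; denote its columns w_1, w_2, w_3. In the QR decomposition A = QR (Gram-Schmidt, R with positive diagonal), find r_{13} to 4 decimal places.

w_1 = (2, -3, 0, 3); ‖w_1‖ = 4.6904, so q_1 = (0.4264, -0.6396, 0.0000, 0.6396).
r_{13} = q_1·w_3 = -1.0660.

r_{13} = -1.0660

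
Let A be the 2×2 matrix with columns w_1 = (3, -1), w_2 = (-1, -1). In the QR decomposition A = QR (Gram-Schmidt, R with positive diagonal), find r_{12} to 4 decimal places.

w_1 = (3, -1); ‖w_1‖ = 3.1623, so q_1 = (0.9487, -0.3162).
r_{12} = q_1·w_2 = -0.6325.

r_{12} = -0.6325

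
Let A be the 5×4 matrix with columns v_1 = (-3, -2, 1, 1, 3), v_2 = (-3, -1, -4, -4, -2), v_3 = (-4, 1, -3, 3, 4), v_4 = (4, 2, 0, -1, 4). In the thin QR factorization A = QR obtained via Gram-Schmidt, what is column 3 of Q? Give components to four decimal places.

e_3 = (-0.1503, 0.5451, -0.6248, 0.4687, 0.2651)

v_1 = (-3, -2, 1, 1, 3); ‖v_1‖ = 4.8990, so e_1 = (-0.6124, -0.4082, 0.2041, 0.2041, 0.6124).
e_1·v_2 = (-0.6124)·(-3) + (-0.4082)·(-1) + 0.2041·(-4) + 0.2041·(-4) + 0.6124·(-2) = -0.6124.
u_2 = v_2 + 0.6124·e_1 = (-3.3750, -1.2500, -3.8750, -3.8750, -1.6250).
‖u_2‖ = 6.7546, so e_2 = (-0.4997, -0.1851, -0.5737, -0.5737, -0.2406).
e_1·v_3 = (-0.6124)·(-4) + (-0.4082)·1 + 0.2041·(-3) + 0.2041·3 + 0.6124·4 = 4.4907; e_2·v_3 = (-0.4997)·(-4) + (-0.1851)·1 + (-0.5737)·(-3) + (-0.5737)·3 + (-0.2406)·4 = 0.8513.
u_3 = v_3 − 4.4907·e_1 − 0.8513·e_2 = (-0.8247, 2.9909, -3.4283, 2.5717, 1.4548).
‖u_3‖ = 5.4871, so e_3 = (-0.1503, 0.5451, -0.6248, 0.4687, 0.2651).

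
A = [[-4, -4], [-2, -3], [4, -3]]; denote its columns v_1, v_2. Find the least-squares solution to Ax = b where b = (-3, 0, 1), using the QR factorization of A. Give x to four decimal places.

v_1 = (-4, -2, 4); ‖v_1‖ = 6.0000, so q_1 = (-0.6667, -0.3333, 0.6667).
q_1·v_2 = (-0.6667)·(-4) + (-0.3333)·(-3) + 0.6667·(-3) = 1.6667.
u_2 = v_2 − 1.6667·q_1 = (-2.8889, -2.4444, -4.1111).
‖u_2‖ = 5.5877, so q_2 = (-0.5170, -0.4375, -0.7357).
Qᵀb = (2.6667, 0.8153).
Back-substitute: x_2 = 0.8153/5.5877 = 0.1459.
x_1 = (2.6667 − 1.6667·0.1459)/6.0000 = 0.4039.

x = (0.4039, 0.1459)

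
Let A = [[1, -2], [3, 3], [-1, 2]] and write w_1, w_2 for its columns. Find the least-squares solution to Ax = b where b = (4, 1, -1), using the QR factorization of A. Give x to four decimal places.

q_1 = w_1/‖w_1‖ = (1, 3, -1)/3.3166 = (0.3015, 0.9045, -0.3015).
r_{12} = q_1·w_2 = 1.5076.
u_2 = w_2 − 1.5076·q_1 = (-2.4545, 1.6364, 2.4545).
‖u_2‖ = 3.8376, so q_2 = (-0.6396, 0.4264, 0.6396).
Qᵀb = (2.4121, -2.7716).
Back-substitute: x_2 = -2.7716/3.8376 = -0.7222.
x_1 = (2.4121 − 1.5076·(-0.7222))/3.3166 = 1.0556.

x = (1.0556, -0.7222)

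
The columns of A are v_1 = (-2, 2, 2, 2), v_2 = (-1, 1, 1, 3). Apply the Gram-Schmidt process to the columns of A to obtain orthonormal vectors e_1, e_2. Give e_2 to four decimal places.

v_1 = (-2, 2, 2, 2); ‖v_1‖ = 4.0000, so e_1 = (-0.5000, 0.5000, 0.5000, 0.5000).
e_1·v_2 = (-0.5000)·(-1) + 0.5000·1 + 0.5000·1 + 0.5000·3 = 3.0000.
u_2 = v_2 − 3.0000·e_1 = (0.5000, -0.5000, -0.5000, 1.5000).
‖u_2‖ = 1.7321, so e_2 = (0.2887, -0.2887, -0.2887, 0.8660).

e_2 = (0.2887, -0.2887, -0.2887, 0.8660)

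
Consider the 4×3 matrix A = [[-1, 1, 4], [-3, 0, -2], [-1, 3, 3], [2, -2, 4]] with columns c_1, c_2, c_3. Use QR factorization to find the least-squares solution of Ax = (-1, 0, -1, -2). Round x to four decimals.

e_1 = c_1/‖c_1‖ = (-1, -3, -1, 2)/3.8730 = (-0.2582, -0.7746, -0.2582, 0.5164).
r_{12} = e_1·c_2 = -2.0656.
u_2 = c_2 + 2.0656·e_1 = (0.4667, -1.6000, 2.4667, -0.9333).
‖u_2‖ = 3.1198, so e_2 = (0.1496, -0.5128, 0.7906, -0.2992).
r_{13} = e_1·c_3 = 1.8074; r_{23} = e_2·c_3 = 2.7993.
u_3 = c_3 − 1.8074·e_1 − 2.7993·e_2 = (4.0479, 0.8356, 1.2534, 3.9041).
‖u_3‖ = 5.8221, so e_3 = (0.6953, 0.1435, 0.2153, 0.6706).
Qᵀb = (-0.5164, -0.3419, -2.2517).
Back-substitute: x_3 = -2.2517/5.8221 = -0.3867.
x_2 = (-0.3419 − 2.7993·(-0.3867))/3.1198 = 0.2374.
x_1 = (-0.5164 + 2.0656·0.2374 − 1.8074·(-0.3867))/3.8730 = 0.1738.

x = (0.1738, 0.2374, -0.3867)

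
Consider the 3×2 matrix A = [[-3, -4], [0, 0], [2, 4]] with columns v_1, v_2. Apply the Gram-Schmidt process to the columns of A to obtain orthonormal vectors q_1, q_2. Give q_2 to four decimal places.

v_1 = (-3, 0, 2); ‖v_1‖ = 3.6056, so q_1 = (-0.8321, 0.0000, 0.5547).
q_1·v_2 = (-0.8321)·(-4) + 0.0000·0 + 0.5547·4 = 5.5470.
u_2 = v_2 − 5.5470·q_1 = (0.6154, 0.0000, 0.9231).
‖u_2‖ = 1.1094, so q_2 = (0.5547, 0.0000, 0.8321).

q_2 = (0.5547, 0.0000, 0.8321)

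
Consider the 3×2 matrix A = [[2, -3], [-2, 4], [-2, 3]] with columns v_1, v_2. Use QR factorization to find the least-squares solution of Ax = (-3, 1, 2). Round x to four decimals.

x = (-3.5000, -1.5000)

v_1 = (2, -2, -2); ‖v_1‖ = 3.4641, so e_1 = (0.5774, -0.5774, -0.5774).
e_1·v_2 = 0.5774·(-3) + (-0.5774)·4 + (-0.5774)·3 = -5.7735.
u_2 = v_2 + 5.7735·e_1 = (0.3333, 0.6667, -0.3333).
‖u_2‖ = 0.8165, so e_2 = (0.4082, 0.8165, -0.4082).
Qᵀb = (-3.4641, -1.2247).
Back-substitute: x_2 = -1.2247/0.8165 = -1.5000.
x_1 = (-3.4641 + 5.7735·(-1.5000))/3.4641 = -3.5000.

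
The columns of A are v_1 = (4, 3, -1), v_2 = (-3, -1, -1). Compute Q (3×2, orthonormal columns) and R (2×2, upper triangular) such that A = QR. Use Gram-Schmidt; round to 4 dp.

Q = [[0.7845, -0.4548], [0.5883, 0.3308], [-0.1961, -0.8269]], R = [[5.0990, -2.7456], [0.0000, 1.8605]]

q_1 = v_1/‖v_1‖ = (4, 3, -1)/5.0990 = (0.7845, 0.5883, -0.1961).
r_{12} = q_1·v_2 = -2.7456.
u_2 = v_2 + 2.7456·q_1 = (-0.8462, 0.6154, -1.5385).
‖u_2‖ = 1.8605, so q_2 = (-0.4548, 0.3308, -0.8269).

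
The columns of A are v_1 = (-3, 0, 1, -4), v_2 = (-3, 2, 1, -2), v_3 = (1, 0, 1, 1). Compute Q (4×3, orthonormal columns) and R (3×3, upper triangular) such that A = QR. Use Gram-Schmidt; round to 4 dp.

e_1 = v_1/‖v_1‖ = (-3, 0, 1, -4)/5.0990 = (-0.5883, 0.0000, 0.1961, -0.7845).
r_{12} = e_1·v_2 = 3.5301.
u_2 = v_2 − 3.5301·e_1 = (-0.9231, 2.0000, 0.3077, 0.7692).
‖u_2‖ = 2.3534, so e_2 = (-0.3922, 0.8498, 0.1307, 0.3269).
r_{13} = e_1·v_3 = -1.1767; r_{23} = e_2·v_3 = 0.0654.
u_3 = v_3 + 1.1767·e_1 − 0.0654·e_2 = (0.3333, -0.0556, 1.2222, 0.0556).
‖u_3‖ = 1.2693, so e_3 = (0.2626, -0.0438, 0.9629, 0.0438).

Q = [[-0.5883, -0.3922, 0.2626], [0.0000, 0.8498, -0.0438], [0.1961, 0.1307, 0.9629], [-0.7845, 0.3269, 0.0438]], R = [[5.0990, 3.5301, -1.1767], [0.0000, 2.3534, 0.0654], [0.0000, 0.0000, 1.2693]]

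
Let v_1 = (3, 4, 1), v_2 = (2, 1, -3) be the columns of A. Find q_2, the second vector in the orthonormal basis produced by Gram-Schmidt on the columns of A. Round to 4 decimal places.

q_2 = (0.3425, -0.0221, -0.9392)

v_1 = (3, 4, 1); ‖v_1‖ = 5.0990, so q_1 = (0.5883, 0.7845, 0.1961).
q_1·v_2 = 0.5883·2 + 0.7845·1 + 0.1961·(-3) = 1.3728.
u_2 = v_2 − 1.3728·q_1 = (1.1923, -0.0769, -3.2692).
‖u_2‖ = 3.4807, so q_2 = (0.3425, -0.0221, -0.9392).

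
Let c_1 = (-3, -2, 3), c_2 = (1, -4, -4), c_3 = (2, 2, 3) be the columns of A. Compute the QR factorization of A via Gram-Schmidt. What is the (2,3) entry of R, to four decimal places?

c_1 = (-3, -2, 3); ‖c_1‖ = 4.6904, so e_1 = (-0.6396, -0.4264, 0.6396).
e_1·c_2 = (-0.6396)·1 + (-0.4264)·(-4) + 0.6396·(-4) = -1.4924.
u_2 = c_2 + 1.4924·e_1 = (0.0455, -4.6364, -3.0455).
‖u_2‖ = 5.5473, so e_2 = (0.0082, -0.8358, -0.5490).
r_{23} = e_2·c_3 = -3.3022.

r_{23} = -3.3022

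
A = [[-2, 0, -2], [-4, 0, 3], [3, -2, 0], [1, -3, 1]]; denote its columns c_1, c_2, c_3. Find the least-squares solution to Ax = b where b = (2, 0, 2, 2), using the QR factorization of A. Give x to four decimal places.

x = (-0.3334, -1.1273, -0.5511)

q_1 = c_1/‖c_1‖ = (-2, -4, 3, 1)/5.4772 = (-0.3651, -0.7303, 0.5477, 0.1826).
r_{12} = q_1·c_2 = -1.6432.
u_2 = c_2 + 1.6432·q_1 = (-0.6000, -1.2000, -1.1000, -2.7000).
‖u_2‖ = 3.2094, so q_2 = (-0.1870, -0.3739, -0.3427, -0.8413).
r_{13} = q_1·c_3 = -1.2780; r_{23} = q_2·c_3 = -1.5891.
u_3 = c_3 + 1.2780·q_1 + 1.5891·q_2 = (-2.7638, 1.4725, 0.1553, -0.1036).
‖u_3‖ = 3.1371, so q_3 = (-0.8810, 0.4694, 0.0495, -0.0330).
Qᵀb = (0.7303, -2.7420, -1.7290).
Back-substitute: x_3 = -1.7290/3.1371 = -0.5511.
x_2 = (-2.7420 + 1.5891·(-0.5511))/3.2094 = -1.1273.
x_1 = (0.7303 + 1.6432·(-1.1273) + 1.2780·(-0.5511))/5.4772 = -0.3334.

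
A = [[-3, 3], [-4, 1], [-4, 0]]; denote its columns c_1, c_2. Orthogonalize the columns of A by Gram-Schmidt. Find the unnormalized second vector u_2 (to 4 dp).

u_2 = (2.0488, -0.2683, -1.2683)

c_1 = (-3, -4, -4); ‖c_1‖ = 6.4031, so e_1 = (-0.4685, -0.6247, -0.6247).
e_1·c_2 = (-0.4685)·3 + (-0.6247)·1 + (-0.6247)·0 = -2.0303.
u_2 = c_2 + 2.0303·e_1 = (2.0488, -0.2683, -1.2683).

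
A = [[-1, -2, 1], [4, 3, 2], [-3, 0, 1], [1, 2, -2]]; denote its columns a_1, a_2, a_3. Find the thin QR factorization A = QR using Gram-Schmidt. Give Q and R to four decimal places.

e_1 = a_1/‖a_1‖ = (-1, 4, -3, 1)/5.1962 = (-0.1925, 0.7698, -0.5774, 0.1925).
r_{12} = e_1·a_2 = 3.0792.
u_2 = a_2 − 3.0792·e_1 = (-1.4074, 0.6296, 1.7778, 1.4074).
‖u_2‖ = 2.7420, so e_2 = (-0.5133, 0.2296, 0.6484, 0.5133).
r_{13} = e_1·a_3 = 0.3849; r_{23} = e_2·a_3 = -0.4322.
u_3 = a_3 − 0.3849·e_1 + 0.4322·e_2 = (0.8522, 1.8030, 1.5025, -1.8522).
‖u_3‖ = 3.1089, so e_3 = (0.2741, 0.5799, 0.4833, -0.5958).

Q = [[-0.1925, -0.5133, 0.2741], [0.7698, 0.2296, 0.5799], [-0.5774, 0.6484, 0.4833], [0.1925, 0.5133, -0.5958]], R = [[5.1962, 3.0792, 0.3849], [0.0000, 2.7420, -0.4322], [0.0000, 0.0000, 3.1089]]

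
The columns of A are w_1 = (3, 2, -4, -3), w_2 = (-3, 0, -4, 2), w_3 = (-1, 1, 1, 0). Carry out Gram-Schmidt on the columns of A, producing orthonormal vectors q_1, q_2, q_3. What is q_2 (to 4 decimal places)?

w_1 = (3, 2, -4, -3); ‖w_1‖ = 6.1644, so q_1 = (0.4867, 0.3244, -0.6489, -0.4867).
q_1·w_2 = 0.4867·(-3) + 0.3244·0 + (-0.6489)·(-4) + (-0.4867)·2 = 0.1622.
u_2 = w_2 − 0.1622·q_1 = (-3.0789, -0.0526, -3.8947, 2.0789).
‖u_2‖ = 5.3827, so q_2 = (-0.5720, -0.0098, -0.7236, 0.3862).

q_2 = (-0.5720, -0.0098, -0.7236, 0.3862)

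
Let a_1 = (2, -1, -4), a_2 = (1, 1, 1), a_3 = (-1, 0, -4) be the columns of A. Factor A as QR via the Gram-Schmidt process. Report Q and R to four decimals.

q_1 = a_1/‖a_1‖ = (2, -1, -4)/4.5826 = (0.4364, -0.2182, -0.8729).
r_{12} = q_1·a_2 = -0.6547.
u_2 = a_2 + 0.6547·q_1 = (1.2857, 0.8571, 0.4286).
‖u_2‖ = 1.6036, so q_2 = (0.8018, 0.5345, 0.2673).
r_{13} = q_1·a_3 = 3.0551; r_{23} = q_2·a_3 = -1.8708.
u_3 = a_3 − 3.0551·q_1 + 1.8708·q_2 = (-0.8333, 1.6667, -0.8333).
‖u_3‖ = 2.0412, so q_3 = (-0.4082, 0.8165, -0.4082).

Q = [[0.4364, 0.8018, -0.4082], [-0.2182, 0.5345, 0.8165], [-0.8729, 0.2673, -0.4082]], R = [[4.5826, -0.6547, 3.0551], [0.0000, 1.6036, -1.8708], [0.0000, 0.0000, 2.0412]]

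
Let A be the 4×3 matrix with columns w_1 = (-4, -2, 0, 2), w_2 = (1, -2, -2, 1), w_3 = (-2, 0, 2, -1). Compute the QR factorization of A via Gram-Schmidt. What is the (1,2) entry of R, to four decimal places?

r_{12} = 0.4082

w_1 = (-4, -2, 0, 2); ‖w_1‖ = 4.8990, so q_1 = (-0.8165, -0.4082, 0.0000, 0.4082).
r_{12} = q_1·w_2 = 0.4082.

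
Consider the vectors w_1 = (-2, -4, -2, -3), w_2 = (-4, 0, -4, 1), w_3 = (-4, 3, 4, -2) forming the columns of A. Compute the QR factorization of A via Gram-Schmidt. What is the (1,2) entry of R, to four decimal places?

w_1 = (-2, -4, -2, -3); ‖w_1‖ = 5.7446, so q_1 = (-0.3482, -0.6963, -0.3482, -0.5222).
r_{12} = q_1·w_2 = 2.2630.

r_{12} = 2.2630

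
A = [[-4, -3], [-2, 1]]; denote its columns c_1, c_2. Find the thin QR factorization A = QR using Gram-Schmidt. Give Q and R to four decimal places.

Q = [[-0.8944, -0.4472], [-0.4472, 0.8944]], R = [[4.4721, 2.2361], [0.0000, 2.2361]]

c_1 = (-4, -2); ‖c_1‖ = 4.4721, so q_1 = (-0.8944, -0.4472).
q_1·c_2 = (-0.8944)·(-3) + (-0.4472)·1 = 2.2361.
u_2 = c_2 − 2.2361·q_1 = (-1.0000, 2.0000).
‖u_2‖ = 2.2361, so q_2 = (-0.4472, 0.8944).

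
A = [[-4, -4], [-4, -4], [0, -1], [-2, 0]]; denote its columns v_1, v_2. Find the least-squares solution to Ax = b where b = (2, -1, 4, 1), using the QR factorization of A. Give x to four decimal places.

v_1 = (-4, -4, 0, -2); ‖v_1‖ = 6.0000, so e_1 = (-0.6667, -0.6667, 0.0000, -0.3333).
e_1·v_2 = (-0.6667)·(-4) + (-0.6667)·(-4) + 0.0000·(-1) + (-0.3333)·0 = 5.3333.
u_2 = v_2 − 5.3333·e_1 = (-0.4444, -0.4444, -1.0000, 1.7778).
‖u_2‖ = 2.1344, so e_2 = (-0.2082, -0.2082, -0.4685, 0.8329).
Qᵀb = (-1.0000, -1.2494).
Back-substitute: x_2 = -1.2494/2.1344 = -0.5854.
x_1 = (-1.0000 − 5.3333·(-0.5854))/6.0000 = 0.3537.

x = (0.3537, -0.5854)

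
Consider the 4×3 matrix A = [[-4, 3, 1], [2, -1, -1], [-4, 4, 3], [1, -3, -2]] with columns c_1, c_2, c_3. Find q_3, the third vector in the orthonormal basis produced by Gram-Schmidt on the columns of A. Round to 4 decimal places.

q_3 = (-0.7108, -0.4863, 0.4957, 0.1122)

q_1 = c_1/‖c_1‖ = (-4, 2, -4, 1)/6.0828 = (-0.6576, 0.3288, -0.6576, 0.1644).
r_{12} = q_1·c_2 = -5.4252.
u_2 = c_2 + 5.4252·q_1 = (-0.5676, 0.7838, 0.4324, -2.1081).
‖u_2‖ = 2.3596, so q_2 = (-0.2405, 0.3322, 0.1833, -0.8934).
r_{13} = q_1·c_3 = -3.2880; r_{23} = q_2·c_3 = 1.7639.
u_3 = c_3 + 3.2880·q_1 − 1.7639·q_2 = (-0.7379, -0.5049, 0.5146, 0.1165).
‖u_3‖ = 1.0381, so q_3 = (-0.7108, -0.4863, 0.4957, 0.1122).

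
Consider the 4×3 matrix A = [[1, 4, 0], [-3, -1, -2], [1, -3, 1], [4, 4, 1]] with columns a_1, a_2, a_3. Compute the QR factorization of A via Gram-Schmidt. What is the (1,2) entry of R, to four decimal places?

a_1 = (1, -3, 1, 4); ‖a_1‖ = 5.1962, so e_1 = (0.1925, -0.5774, 0.1925, 0.7698).
r_{12} = e_1·a_2 = 3.8490.

r_{12} = 3.8490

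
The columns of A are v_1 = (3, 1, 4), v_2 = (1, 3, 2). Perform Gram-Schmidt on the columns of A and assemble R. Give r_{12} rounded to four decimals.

v_1 = (3, 1, 4); ‖v_1‖ = 5.0990, so q_1 = (0.5883, 0.1961, 0.7845).
r_{12} = q_1·v_2 = 2.7456.

r_{12} = 2.7456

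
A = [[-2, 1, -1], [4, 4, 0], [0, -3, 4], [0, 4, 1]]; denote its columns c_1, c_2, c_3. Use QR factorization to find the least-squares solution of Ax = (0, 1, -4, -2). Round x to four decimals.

x = (0.4645, -0.2125, -1.1578)

c_1 = (-2, 4, 0, 0); ‖c_1‖ = 4.4721, so q_1 = (-0.4472, 0.8944, 0.0000, 0.0000).
q_1·c_2 = (-0.4472)·1 + 0.8944·4 + 0.0000·(-3) + 0.0000·4 = 3.1305.
u_2 = c_2 − 3.1305·q_1 = (2.4000, 1.2000, -3.0000, 4.0000).
‖u_2‖ = 5.6745, so q_2 = (0.4229, 0.2115, -0.5287, 0.7049).
q_1·c_3 = (-0.4472)·(-1) + 0.8944·0 + 0.0000·4 + 0.0000·1 = 0.4472; q_2·c_3 = 0.4229·(-1) + 0.2115·0 + (-0.5287)·4 + 0.7049·1 = -1.8328.
u_3 = c_3 − 0.4472·q_1 + 1.8328·q_2 = (-0.0248, -0.0124, 3.0311, 2.2919).
‖u_3‖ = 3.8001, so q_3 = (-0.0065, -0.0033, 0.7976, 0.6031).
Qᵀb = (0.8944, 0.9164, -4.4000).
Back-substitute: x_3 = -4.4000/3.8001 = -1.1578.
x_2 = (0.9164 + 1.8328·(-1.1578))/5.6745 = -0.2125.
x_1 = (0.8944 − 3.1305·(-0.2125) − 0.4472·(-1.1578))/4.4721 = 0.4645.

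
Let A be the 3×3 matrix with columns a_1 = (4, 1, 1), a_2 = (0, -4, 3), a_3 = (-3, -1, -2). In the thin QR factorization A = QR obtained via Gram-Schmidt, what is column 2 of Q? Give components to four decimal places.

a_1 = (4, 1, 1); ‖a_1‖ = 4.2426, so q_1 = (0.9428, 0.2357, 0.2357).
q_1·a_2 = 0.9428·0 + 0.2357·(-4) + 0.2357·3 = -0.2357.
u_2 = a_2 + 0.2357·q_1 = (0.2222, -3.9444, 3.0556).
‖u_2‖ = 4.9944, so q_2 = (0.0445, -0.7898, 0.6118).

q_2 = (0.0445, -0.7898, 0.6118)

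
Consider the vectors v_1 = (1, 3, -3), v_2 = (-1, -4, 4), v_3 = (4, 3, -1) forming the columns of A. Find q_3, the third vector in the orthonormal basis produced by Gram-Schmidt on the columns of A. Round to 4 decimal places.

v_1 = (1, 3, -3); ‖v_1‖ = 4.3589, so q_1 = (0.2294, 0.6882, -0.6882).
q_1·v_2 = 0.2294·(-1) + 0.6882·(-4) + (-0.6882)·4 = -5.7354.
u_2 = v_2 + 5.7354·q_1 = (0.3158, -0.0526, 0.0526).
‖u_2‖ = 0.3244, so q_2 = (0.9733, -0.1622, 0.1622).
q_1·v_3 = 0.2294·4 + 0.6882·3 + (-0.6882)·(-1) = 3.6707; q_2·v_3 = 0.9733·4 + (-0.1622)·3 + 0.1622·(-1) = 3.2444.
u_3 = v_3 − 3.6707·q_1 − 3.2444·q_2 = (0.0000, 1.0000, 1.0000).
‖u_3‖ = 1.4142, so q_3 = (0.0000, 0.7071, 0.7071).

q_3 = (0.0000, 0.7071, 0.7071)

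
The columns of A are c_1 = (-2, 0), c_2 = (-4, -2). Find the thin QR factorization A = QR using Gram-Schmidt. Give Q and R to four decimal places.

Q = [[-1.0000, 0.0000], [0.0000, -1.0000]], R = [[2.0000, 4.0000], [0.0000, 2.0000]]

e_1 = c_1/‖c_1‖ = (-2, 0)/2.0000 = (-1.0000, 0.0000).
r_{12} = e_1·c_2 = 4.0000.
u_2 = c_2 − 4.0000·e_1 = (0.0000, -2.0000).
‖u_2‖ = 2.0000, so e_2 = (0.0000, -1.0000).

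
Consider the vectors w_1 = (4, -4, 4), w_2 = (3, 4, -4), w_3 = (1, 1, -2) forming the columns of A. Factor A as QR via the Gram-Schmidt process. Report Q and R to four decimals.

w_1 = (4, -4, 4); ‖w_1‖ = 6.9282, so e_1 = (0.5774, -0.5774, 0.5774).
e_1·w_2 = 0.5774·3 + (-0.5774)·4 + 0.5774·(-4) = -2.8868.
u_2 = w_2 + 2.8868·e_1 = (4.6667, 2.3333, -2.3333).
‖u_2‖ = 5.7155, so e_2 = (0.8165, 0.4082, -0.4082).
e_1·w_3 = 0.5774·1 + (-0.5774)·1 + 0.5774·(-2) = -1.1547; e_2·w_3 = 0.8165·1 + 0.4082·1 + (-0.4082)·(-2) = 2.0412.
u_3 = w_3 + 1.1547·e_1 − 2.0412·e_2 = (0.0000, -0.5000, -0.5000).
‖u_3‖ = 0.7071, so e_3 = (0.0000, -0.7071, -0.7071).

Q = [[0.5774, 0.8165, 0.0000], [-0.5774, 0.4082, -0.7071], [0.5774, -0.4082, -0.7071]], R = [[6.9282, -2.8868, -1.1547], [0.0000, 5.7155, 2.0412], [0.0000, 0.0000, 0.7071]]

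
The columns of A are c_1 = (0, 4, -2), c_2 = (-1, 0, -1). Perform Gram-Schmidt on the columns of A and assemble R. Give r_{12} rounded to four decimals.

c_1 = (0, 4, -2); ‖c_1‖ = 4.4721, so q_1 = (0.0000, 0.8944, -0.4472).
r_{12} = q_1·c_2 = 0.4472.

r_{12} = 0.4472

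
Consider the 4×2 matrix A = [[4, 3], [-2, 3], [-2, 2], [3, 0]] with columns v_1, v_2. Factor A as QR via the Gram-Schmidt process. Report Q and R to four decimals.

e_1 = v_1/‖v_1‖ = (4, -2, -2, 3)/5.7446 = (0.6963, -0.3482, -0.3482, 0.5222).
r_{12} = e_1·v_2 = 0.3482.
u_2 = v_2 − 0.3482·e_1 = (2.7576, 3.1212, 2.1212, -0.1818).
‖u_2‖ = 4.6775, so e_2 = (0.5895, 0.6673, 0.4535, -0.0389).

Q = [[0.6963, 0.5895], [-0.3482, 0.6673], [-0.3482, 0.4535], [0.5222, -0.0389]], R = [[5.7446, 0.3482], [0.0000, 4.6775]]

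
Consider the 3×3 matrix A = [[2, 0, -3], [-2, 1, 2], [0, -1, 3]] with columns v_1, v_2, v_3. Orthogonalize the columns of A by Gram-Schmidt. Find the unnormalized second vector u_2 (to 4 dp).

v_1 = (2, -2, 0); ‖v_1‖ = 2.8284, so q_1 = (0.7071, -0.7071, 0.0000).
q_1·v_2 = 0.7071·0 + (-0.7071)·1 + 0.0000·(-1) = -0.7071.
u_2 = v_2 + 0.7071·q_1 = (0.5000, 0.5000, -1.0000).

u_2 = (0.5000, 0.5000, -1.0000)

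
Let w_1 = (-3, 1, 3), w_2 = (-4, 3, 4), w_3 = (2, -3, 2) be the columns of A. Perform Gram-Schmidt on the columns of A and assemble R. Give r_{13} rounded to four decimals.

w_1 = (-3, 1, 3); ‖w_1‖ = 4.3589, so q_1 = (-0.6882, 0.2294, 0.6882).
r_{13} = q_1·w_3 = -0.6882.

r_{13} = -0.6882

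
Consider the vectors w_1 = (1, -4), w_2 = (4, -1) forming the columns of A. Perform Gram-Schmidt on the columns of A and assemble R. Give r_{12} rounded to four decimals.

e_1 = w_1/‖w_1‖ = (1, -4)/4.1231 = (0.2425, -0.9701).
r_{12} = e_1·w_2 = 1.9403.

r_{12} = 1.9403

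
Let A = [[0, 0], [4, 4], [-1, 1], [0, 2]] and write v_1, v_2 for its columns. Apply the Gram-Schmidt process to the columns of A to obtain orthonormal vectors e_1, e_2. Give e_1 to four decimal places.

e_1 = (0.0000, 0.9701, -0.2425, 0.0000)

v_1 = (0, 4, -1, 0); ‖v_1‖ = 4.1231, so e_1 = (0.0000, 0.9701, -0.2425, 0.0000).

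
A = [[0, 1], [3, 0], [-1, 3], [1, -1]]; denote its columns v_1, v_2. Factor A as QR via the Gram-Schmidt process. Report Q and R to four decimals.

Q = [[0.0000, 0.3237], [0.9045, 0.3531], [-0.3015, 0.8533], [0.3015, -0.2060]], R = [[3.3166, -1.2060], [0.0000, 3.0896]]

v_1 = (0, 3, -1, 1); ‖v_1‖ = 3.3166, so q_1 = (0.0000, 0.9045, -0.3015, 0.3015).
q_1·v_2 = 0.0000·1 + 0.9045·0 + (-0.3015)·3 + 0.3015·(-1) = -1.2060.
u_2 = v_2 + 1.2060·q_1 = (1.0000, 1.0909, 2.6364, -0.6364).
‖u_2‖ = 3.0896, so q_2 = (0.3237, 0.3531, 0.8533, -0.2060).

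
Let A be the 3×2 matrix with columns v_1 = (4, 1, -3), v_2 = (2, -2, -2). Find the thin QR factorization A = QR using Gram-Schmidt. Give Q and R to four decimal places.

Q = [[0.7845, 0.0605], [0.1961, -0.9684], [-0.5883, -0.2421]], R = [[5.0990, 2.3534], [0.0000, 2.5420]]

v_1 = (4, 1, -3); ‖v_1‖ = 5.0990, so e_1 = (0.7845, 0.1961, -0.5883).
e_1·v_2 = 0.7845·2 + 0.1961·(-2) + (-0.5883)·(-2) = 2.3534.
u_2 = v_2 − 2.3534·e_1 = (0.1538, -2.4615, -0.6154).
‖u_2‖ = 2.5420, so e_2 = (0.0605, -0.9684, -0.2421).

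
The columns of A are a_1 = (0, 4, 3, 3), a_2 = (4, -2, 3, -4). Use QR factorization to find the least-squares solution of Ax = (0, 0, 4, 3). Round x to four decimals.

a_1 = (0, 4, 3, 3); ‖a_1‖ = 5.8310, so q_1 = (0.0000, 0.6860, 0.5145, 0.5145).
q_1·a_2 = 0.0000·4 + 0.6860·(-2) + 0.5145·3 + 0.5145·(-4) = -1.8865.
u_2 = a_2 + 1.8865·q_1 = (4.0000, -0.7059, 3.9706, -3.0294).
‖u_2‖ = 6.4375, so q_2 = (0.6214, -0.1097, 0.6168, -0.4706).
Qᵀb = (3.6015, 1.0554).
Back-substitute: x_2 = 1.0554/6.4375 = 0.1639.
x_1 = (3.6015 + 1.8865·0.1639)/5.8310 = 0.6707.

x = (0.6707, 0.1639)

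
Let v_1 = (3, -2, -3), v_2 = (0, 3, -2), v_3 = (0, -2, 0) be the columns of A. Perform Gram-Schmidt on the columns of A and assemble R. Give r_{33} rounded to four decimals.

r_{33} = 0.7096

e_1 = v_1/‖v_1‖ = (3, -2, -3)/4.6904 = (0.6396, -0.4264, -0.6396).
r_{12} = e_1·v_2 = 0.0000.
u_2 = v_2 − 0.0000·e_1 = (0.0000, 3.0000, -2.0000).
‖u_2‖ = 3.6056, so e_2 = (0.0000, 0.8321, -0.5547).
r_{13} = e_1·v_3 = 0.8528; r_{23} = e_2·v_3 = -1.6641.
u_3 = v_3 − 0.8528·e_1 + 1.6641·e_2 = (-0.5455, -0.2517, -0.3776).
r_{33} = ‖u_3‖ = 0.7096.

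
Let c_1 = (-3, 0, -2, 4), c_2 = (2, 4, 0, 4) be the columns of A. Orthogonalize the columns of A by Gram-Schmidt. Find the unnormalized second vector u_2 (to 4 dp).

u_2 = (3.0345, 4.0000, 0.6897, 2.6207)

e_1 = c_1/‖c_1‖ = (-3, 0, -2, 4)/5.3852 = (-0.5571, 0.0000, -0.3714, 0.7428).
r_{12} = e_1·c_2 = 1.8570.
u_2 = c_2 − 1.8570·e_1 = (3.0345, 4.0000, 0.6897, 2.6207).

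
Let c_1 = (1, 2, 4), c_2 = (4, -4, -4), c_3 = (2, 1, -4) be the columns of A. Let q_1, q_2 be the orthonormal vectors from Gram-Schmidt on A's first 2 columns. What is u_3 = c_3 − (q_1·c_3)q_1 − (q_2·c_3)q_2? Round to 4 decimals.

u_3 = (1.1053, 2.7632, -1.6579)

c_1 = (1, 2, 4); ‖c_1‖ = 4.5826, so q_1 = (0.2182, 0.4364, 0.8729).
q_1·c_2 = 0.2182·4 + 0.4364·(-4) + 0.8729·(-4) = -4.3644.
u_2 = c_2 + 4.3644·q_1 = (4.9524, -2.0952, -0.1905).
‖u_2‖ = 5.3807, so q_2 = (0.9204, -0.3894, -0.0354).
q_1·c_3 = 0.2182·2 + 0.4364·1 + 0.8729·(-4) = -2.6186; q_2·c_3 = 0.9204·2 + (-0.3894)·1 + (-0.0354)·(-4) = 1.5930.
u_3 = c_3 + 2.6186·q_1 − 1.5930·q_2 = (1.1053, 2.7632, -1.6579).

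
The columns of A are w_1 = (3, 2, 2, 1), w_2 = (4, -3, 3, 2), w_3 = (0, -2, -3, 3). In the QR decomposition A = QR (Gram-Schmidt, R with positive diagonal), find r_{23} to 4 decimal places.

q_1 = w_1/‖w_1‖ = (3, 2, 2, 1)/4.2426 = (0.7071, 0.4714, 0.4714, 0.2357).
r_{12} = q_1·w_2 = 3.2998.
u_2 = w_2 − 3.2998·q_1 = (1.6667, -4.5556, 1.4444, 1.2222).
‖u_2‖ = 5.2068, so q_2 = (0.3201, -0.8749, 0.2774, 0.2347).
r_{23} = q_2·w_3 = 1.6218.

r_{23} = 1.6218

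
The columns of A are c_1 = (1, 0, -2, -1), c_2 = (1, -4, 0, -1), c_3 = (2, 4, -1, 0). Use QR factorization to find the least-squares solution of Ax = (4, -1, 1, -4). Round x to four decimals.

c_1 = (1, 0, -2, -1); ‖c_1‖ = 2.4495, so e_1 = (0.4082, 0.0000, -0.8165, -0.4082).
e_1·c_2 = 0.4082·1 + 0.0000·(-4) + (-0.8165)·0 + (-0.4082)·(-1) = 0.8165.
u_2 = c_2 − 0.8165·e_1 = (0.6667, -4.0000, 0.6667, -0.6667).
‖u_2‖ = 4.1633, so e_2 = (0.1601, -0.9608, 0.1601, -0.1601).
e_1·c_3 = 0.4082·2 + 0.0000·4 + (-0.8165)·(-1) + (-0.4082)·0 = 1.6330; e_2·c_3 = 0.1601·2 + (-0.9608)·4 + 0.1601·(-1) + (-0.1601)·0 = -3.6829.
u_3 = c_3 − 1.6330·e_1 + 3.6829·e_2 = (1.9231, 0.4615, 0.9231, 0.0769).
‖u_3‖ = 2.1839, so e_3 = (0.8806, 0.2113, 0.4227, 0.0352).
Qᵀb = (2.4495, 2.4019, 3.5928).
Back-substitute: x_3 = 3.5928/2.1839 = 1.6452.
x_2 = (2.4019 + 3.6829·1.6452)/4.1633 = 2.0323.
x_1 = (2.4495 − 0.8165·2.0323 − 1.6330·1.6452)/2.4495 = -0.7742.

x = (-0.7742, 2.0323, 1.6452)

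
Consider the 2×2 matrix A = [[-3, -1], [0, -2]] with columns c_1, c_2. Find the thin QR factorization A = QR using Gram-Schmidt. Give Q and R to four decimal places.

Q = [[-1.0000, 0.0000], [0.0000, -1.0000]], R = [[3.0000, 1.0000], [0.0000, 2.0000]]

c_1 = (-3, 0); ‖c_1‖ = 3.0000, so q_1 = (-1.0000, 0.0000).
q_1·c_2 = (-1.0000)·(-1) + 0.0000·(-2) = 1.0000.
u_2 = c_2 − 1.0000·q_1 = (0.0000, -2.0000).
‖u_2‖ = 2.0000, so q_2 = (0.0000, -1.0000).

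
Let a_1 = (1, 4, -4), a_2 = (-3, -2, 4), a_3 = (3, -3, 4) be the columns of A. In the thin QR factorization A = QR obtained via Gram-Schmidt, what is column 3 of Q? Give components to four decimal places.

e_1 = a_1/‖a_1‖ = (1, 4, -4)/5.7446 = (0.1741, 0.6963, -0.6963).
r_{12} = e_1·a_2 = -4.7001.
u_2 = a_2 + 4.7001·e_1 = (-2.1818, 1.2727, 0.7273).
‖u_2‖ = 2.6285, so e_2 = (-0.8301, 0.4842, 0.2767).
r_{13} = e_1·a_3 = -4.3519; r_{23} = e_2·a_3 = -2.8360.
u_3 = a_3 + 4.3519·e_1 + 2.8360·e_2 = (1.4035, 1.4035, 1.7544).
‖u_3‖ = 2.6491, so e_3 = (0.5298, 0.5298, 0.6623).

e_3 = (0.5298, 0.5298, 0.6623)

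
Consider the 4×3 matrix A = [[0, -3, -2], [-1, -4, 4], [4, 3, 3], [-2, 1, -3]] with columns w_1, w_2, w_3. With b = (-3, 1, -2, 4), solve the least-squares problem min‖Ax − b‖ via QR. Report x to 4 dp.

x = (-1.6841, 0.8160, 0.4958)

q_1 = w_1/‖w_1‖ = (0, -1, 4, -2)/4.5826 = (0.0000, -0.2182, 0.8729, -0.4364).
r_{12} = q_1·w_2 = 3.0551.
u_2 = w_2 − 3.0551·q_1 = (-3.0000, -3.3333, 0.3333, 2.3333).
‖u_2‖ = 5.0662, so q_2 = (-0.5922, -0.6580, 0.0658, 0.4606).
r_{13} = q_1·w_3 = 3.0551; r_{23} = q_2·w_3 = -2.6318.
u_3 = w_3 − 3.0551·q_1 + 2.6318·q_2 = (-3.5584, 2.9351, 0.5065, -0.4545).
‖u_3‖ = 4.6626, so q_3 = (-0.7632, 0.6295, 0.1086, -0.0975).
Qᵀb = (-3.7097, 2.8292, 2.3118).
Back-substitute: x_3 = 2.3118/4.6626 = 0.4958.
x_2 = (2.8292 + 2.6318·0.4958)/5.0662 = 0.8160.
x_1 = (-3.7097 − 3.0551·0.8160 − 3.0551·0.4958)/4.5826 = -1.6841.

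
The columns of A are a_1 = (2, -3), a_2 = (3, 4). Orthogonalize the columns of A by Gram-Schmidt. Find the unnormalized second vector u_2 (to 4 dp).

u_2 = (3.9231, 2.6154)

e_1 = a_1/‖a_1‖ = (2, -3)/3.6056 = (0.5547, -0.8321).
r_{12} = e_1·a_2 = -1.6641.
u_2 = a_2 + 1.6641·e_1 = (3.9231, 2.6154).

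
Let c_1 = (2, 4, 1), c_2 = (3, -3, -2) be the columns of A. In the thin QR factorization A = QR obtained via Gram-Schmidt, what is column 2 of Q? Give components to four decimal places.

q_2 = (0.8641, -0.3391, -0.3719)

c_1 = (2, 4, 1); ‖c_1‖ = 4.5826, so q_1 = (0.4364, 0.8729, 0.2182).
q_1·c_2 = 0.4364·3 + 0.8729·(-3) + 0.2182·(-2) = -1.7457.
u_2 = c_2 + 1.7457·q_1 = (3.7619, -1.4762, -1.6190).
‖u_2‖ = 4.3534, so q_2 = (0.8641, -0.3391, -0.3719).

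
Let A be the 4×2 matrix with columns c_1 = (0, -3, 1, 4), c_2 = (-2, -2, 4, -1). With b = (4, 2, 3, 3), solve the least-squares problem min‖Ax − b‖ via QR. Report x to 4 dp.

q_1 = c_1/‖c_1‖ = (0, -3, 1, 4)/5.0990 = (0.0000, -0.5883, 0.1961, 0.7845).
r_{12} = q_1·c_2 = 1.1767.
u_2 = c_2 − 1.1767·q_1 = (-2.0000, -1.3077, 3.7692, -1.9231).
‖u_2‖ = 4.8596, so q_2 = (-0.4116, -0.2691, 0.7756, -0.3957).
Qᵀb = (1.7650, -1.0447).
Back-substitute: x_2 = -1.0447/4.8596 = -0.2150.
x_1 = (1.7650 − 1.1767·(-0.2150))/5.0990 = 0.3958.

x = (0.3958, -0.2150)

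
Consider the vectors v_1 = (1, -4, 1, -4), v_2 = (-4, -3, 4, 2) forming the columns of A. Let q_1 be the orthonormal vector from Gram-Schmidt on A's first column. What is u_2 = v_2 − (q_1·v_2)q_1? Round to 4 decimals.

v_1 = (1, -4, 1, -4); ‖v_1‖ = 5.8310, so q_1 = (0.1715, -0.6860, 0.1715, -0.6860).
q_1·v_2 = 0.1715·(-4) + (-0.6860)·(-3) + 0.1715·4 + (-0.6860)·2 = 0.6860.
u_2 = v_2 − 0.6860·q_1 = (-4.1176, -2.5294, 3.8824, 2.4706).

u_2 = (-4.1176, -2.5294, 3.8824, 2.4706)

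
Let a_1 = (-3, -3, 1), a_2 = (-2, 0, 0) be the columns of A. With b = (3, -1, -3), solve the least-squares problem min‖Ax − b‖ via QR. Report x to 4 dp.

a_1 = (-3, -3, 1); ‖a_1‖ = 4.3589, so e_1 = (-0.6882, -0.6882, 0.2294).
e_1·a_2 = (-0.6882)·(-2) + (-0.6882)·0 + 0.2294·0 = 1.3765.
u_2 = a_2 − 1.3765·e_1 = (-1.0526, 0.9474, -0.3158).
‖u_2‖ = 1.4510, so e_2 = (-0.7255, 0.6529, -0.2176).
Qᵀb = (-2.0647, -2.1764).
Back-substitute: x_2 = -2.1764/1.4510 = -1.5000.
x_1 = (-2.0647 − 1.3765·(-1.5000))/4.3589 = 0.0000.

x = (0.0000, -1.5000)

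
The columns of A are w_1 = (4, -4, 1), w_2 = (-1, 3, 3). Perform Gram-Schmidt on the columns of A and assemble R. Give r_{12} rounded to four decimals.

r_{12} = -2.2630

e_1 = w_1/‖w_1‖ = (4, -4, 1)/5.7446 = (0.6963, -0.6963, 0.1741).
r_{12} = e_1·w_2 = -2.2630.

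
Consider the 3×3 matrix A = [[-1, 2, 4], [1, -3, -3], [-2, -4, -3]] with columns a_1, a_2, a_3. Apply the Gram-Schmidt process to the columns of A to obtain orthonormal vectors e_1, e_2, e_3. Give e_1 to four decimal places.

e_1 = (-0.4082, 0.4082, -0.8165)

e_1 = a_1/‖a_1‖ = (-1, 1, -2)/2.4495 = (-0.4082, 0.4082, -0.8165).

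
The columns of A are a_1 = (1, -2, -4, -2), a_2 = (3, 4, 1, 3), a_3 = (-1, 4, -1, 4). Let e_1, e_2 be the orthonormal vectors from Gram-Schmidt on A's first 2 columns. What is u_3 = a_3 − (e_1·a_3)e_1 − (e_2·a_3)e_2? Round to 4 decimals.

a_1 = (1, -2, -4, -2); ‖a_1‖ = 5.0000, so e_1 = (0.2000, -0.4000, -0.8000, -0.4000).
e_1·a_2 = 0.2000·3 + (-0.4000)·4 + (-0.8000)·1 + (-0.4000)·3 = -3.0000.
u_2 = a_2 + 3.0000·e_1 = (3.6000, 2.8000, -1.4000, 1.8000).
‖u_2‖ = 5.0990, so e_2 = (0.7060, 0.5491, -0.2746, 0.3530).
e_1·a_3 = 0.2000·(-1) + (-0.4000)·4 + (-0.8000)·(-1) + (-0.4000)·4 = -2.6000; e_2·a_3 = 0.7060·(-1) + 0.5491·4 + (-0.2746)·(-1) + 0.3530·4 = 3.1771.
u_3 = a_3 + 2.6000·e_1 − 3.1771·e_2 = (-2.7231, 1.2154, -2.2077, 1.8385).

u_3 = (-2.7231, 1.2154, -2.2077, 1.8385)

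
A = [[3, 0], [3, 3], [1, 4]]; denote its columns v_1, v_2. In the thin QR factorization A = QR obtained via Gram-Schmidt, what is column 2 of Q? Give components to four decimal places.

q_1 = v_1/‖v_1‖ = (3, 3, 1)/4.3589 = (0.6882, 0.6882, 0.2294).
r_{12} = q_1·v_2 = 2.9824.
u_2 = v_2 − 2.9824·q_1 = (-2.0526, 0.9474, 3.3158).
‖u_2‖ = 4.0131, so q_2 = (-0.5115, 0.2361, 0.8262).

q_2 = (-0.5115, 0.2361, 0.8262)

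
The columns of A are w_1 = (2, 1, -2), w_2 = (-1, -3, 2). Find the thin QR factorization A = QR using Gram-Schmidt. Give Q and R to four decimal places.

Q = [[0.6667, 0.4472], [0.3333, -0.8944], [-0.6667, 0.0000]], R = [[3.0000, -3.0000], [0.0000, 2.2361]]

q_1 = w_1/‖w_1‖ = (2, 1, -2)/3.0000 = (0.6667, 0.3333, -0.6667).
r_{12} = q_1·w_2 = -3.0000.
u_2 = w_2 + 3.0000·q_1 = (1.0000, -2.0000, 0.0000).
‖u_2‖ = 2.2361, so q_2 = (0.4472, -0.8944, 0.0000).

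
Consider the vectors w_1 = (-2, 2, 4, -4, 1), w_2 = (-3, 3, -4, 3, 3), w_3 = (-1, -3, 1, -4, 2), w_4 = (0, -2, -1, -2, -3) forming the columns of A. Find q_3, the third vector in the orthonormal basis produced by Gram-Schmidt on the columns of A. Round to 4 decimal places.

q_1 = w_1/‖w_1‖ = (-2, 2, 4, -4, 1)/6.4031 = (-0.3123, 0.3123, 0.6247, -0.6247, 0.1562).
r_{12} = q_1·w_2 = -2.0303.
u_2 = w_2 + 2.0303·q_1 = (-3.6341, 3.6341, -2.7317, 1.7317, 3.3171).
‖u_2‖ = 6.9194, so q_2 = (-0.5252, 0.5252, -0.3948, 0.2503, 0.4794).
r_{13} = q_1·w_3 = 2.8111; r_{23} = q_2·w_3 = -1.4875.
u_3 = w_3 − 2.8111·q_1 + 1.4875·q_2 = (-0.9032, -3.0968, -1.3434, -1.8716, 2.2741).
‖u_3‖ = 4.5700, so q_3 = (-0.1976, -0.6776, -0.2940, -0.4095, 0.4976).

q_3 = (-0.1976, -0.6776, -0.2940, -0.4095, 0.4976)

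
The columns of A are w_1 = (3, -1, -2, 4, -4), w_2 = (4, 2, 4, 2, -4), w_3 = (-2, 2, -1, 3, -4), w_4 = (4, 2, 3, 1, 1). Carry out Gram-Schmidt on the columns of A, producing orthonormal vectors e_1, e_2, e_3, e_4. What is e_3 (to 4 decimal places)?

e_3 = (-0.7278, 0.4920, -0.0492, 0.2267, -0.4176)

e_1 = w_1/‖w_1‖ = (3, -1, -2, 4, -4)/6.7823 = (0.4423, -0.1474, -0.2949, 0.5898, -0.5898).
r_{12} = e_1·w_2 = 3.8335.
u_2 = w_2 − 3.8335·e_1 = (2.3043, 2.5652, 5.1304, -0.2609, -1.7391).
‖u_2‖ = 6.4268, so e_2 = (0.3586, 0.3991, 0.7983, -0.0406, -0.2706).
r_{13} = e_1·w_3 = 3.2437; r_{23} = e_2·w_3 = 0.2435.
u_3 = w_3 − 3.2437·e_1 − 0.2435·e_2 = (-3.5221, 2.3811, -0.2379, 1.0968, -2.0211).
‖u_3‖ = 4.8393, so e_3 = (-0.7278, 0.4920, -0.0492, 0.2267, -0.4176).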